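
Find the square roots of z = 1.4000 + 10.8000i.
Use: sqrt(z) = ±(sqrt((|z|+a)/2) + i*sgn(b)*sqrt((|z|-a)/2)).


|z| = sqrt(1.96+116.64) = 10.8904
sqrt((|z|+a)/2) = sqrt((10.8904+1.4)/2) = sqrt(6.1452) = 2.4789
sqrt((|z|-a)/2) = sqrt((10.8904-1.4)/2) = sqrt(4.7452) = 2.1783

±(2.4789 + 2.1783i) i.e. 2.4789 + 2.1783i and -2.4789 - 2.1783i


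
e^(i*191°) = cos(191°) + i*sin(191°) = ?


cos(191°) = -0.9816
sin(191°) = -0.1908

e^(i*191°) = -0.9816 - 0.1908i


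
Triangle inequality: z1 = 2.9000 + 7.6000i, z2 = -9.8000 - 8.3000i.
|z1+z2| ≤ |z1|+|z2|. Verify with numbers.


|z1| = sqrt(2.9^2 + 7.6^2) = sqrt(66.17) = 8.1345
|z2| = sqrt((-9.8)^2 + (-8.3)^2) = sqrt(164.93) = 12.8425
z1+z2 = -6.9000 - 0.7000i
|z1+z2| = sqrt(48.1) = 6.9354
|z1|+|z2| = 8.1345 + 12.8425 = 20.9770

|z1+z2| = 6.9354 ≤ |z1|+|z2| = 20.9770 (verified)


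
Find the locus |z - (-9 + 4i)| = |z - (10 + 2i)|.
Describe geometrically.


Equal distances means the locus is the perpendicular bisector of z1 and z2.
Midpoint = ((-9+10)/2, (4+2)/2) = (0.5000, 3.0000)

Perpendicular bisector through (0.5000, 3.0000)


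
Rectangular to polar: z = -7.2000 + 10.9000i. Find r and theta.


r = sqrt(51.84+118.81) = sqrt(170.65) = 13.0633
theta = atan2(10.9, -7.2) = 123.4468 degrees

r = 13.0633, theta = 123.4468 degrees


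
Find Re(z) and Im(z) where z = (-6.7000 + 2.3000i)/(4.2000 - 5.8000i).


Multiply by conjugate: (-6.7000 + 2.3000i)(4.2000 + 5.8000i) / (4.2^2 + (-5.8)^2)
Numerator real = -6.7*4.2 + 2.3*(-5.8) = -41.48
Numerator imag = 2.3*4.2 - (-6.7)*(-5.8) = -29.2
Denominator = 51.28
Re(z) = -41.48/51.28 = -0.8089
Im(z) = -29.2/51.28 = -0.5694

Re(z) = -0.8089, Im(z) = -0.5694


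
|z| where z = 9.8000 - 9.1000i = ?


|z| = sqrt(9.8^2 + (-9.1)^2) = sqrt(96.04 + 82.81) = sqrt(178.85) = 13.3735

|z| = 13.3735


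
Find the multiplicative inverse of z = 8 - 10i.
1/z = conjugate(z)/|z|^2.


|z|^2 = 64+100 = 164
1/z = (8 + 10i)/164

1/z = 0.0488 + 0.0610i


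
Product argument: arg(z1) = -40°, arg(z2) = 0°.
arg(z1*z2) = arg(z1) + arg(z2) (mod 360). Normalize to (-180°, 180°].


arg(z1*z2) = -40° + 0° = -40°
Normalized to (-180°, 180°]: -40°

-40°


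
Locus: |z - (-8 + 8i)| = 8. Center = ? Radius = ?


|z - z0| = r is a circle with center z0 and radius r.
Center = (-8, 8), radius = 8

Circle with center (-8, 8) and radius 8


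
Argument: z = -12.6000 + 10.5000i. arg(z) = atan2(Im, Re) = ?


Re = -12.6, Im = 10.5
arg = atan2(10.5, -12.6) = 140.1944 degrees

arg(z) = 140.1944 degrees


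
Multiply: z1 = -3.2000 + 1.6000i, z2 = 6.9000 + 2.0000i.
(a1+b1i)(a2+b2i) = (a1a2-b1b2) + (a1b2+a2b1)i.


Real = -3.2*6.9 - 1.6*2 = -22.08 - 3.2 = -25.28
Imag = -3.2*2 + 6.9*1.6 = -6.4 + 11.04 = 4.64

-25.2800 + 4.6400i


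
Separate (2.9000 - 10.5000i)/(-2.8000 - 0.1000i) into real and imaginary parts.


Multiply by conjugate: (2.9000 - 10.5000i)(-2.8000 + 0.1000i) / ((-2.8)^2 + (-0.1)^2)
Numerator real = 2.9*(-2.8) - (10.5)*(-0.1) = -7.07
Numerator imag = -10.5*(-2.8) - 2.9*(-0.1) = 29.69
Denominator = 7.85
Re(z) = -7.07/7.85 = -0.9006
Im(z) = 29.69/7.85 = 3.7822

Re(z) = -0.9006, Im(z) = 3.7822


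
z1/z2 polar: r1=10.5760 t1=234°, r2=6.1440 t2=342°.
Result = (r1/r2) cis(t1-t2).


r = 10.5760 / 6.1440 = 1.7214
theta = 234° - 342° = -108° = 252° (mod 360)

1.7214 cis(252°)


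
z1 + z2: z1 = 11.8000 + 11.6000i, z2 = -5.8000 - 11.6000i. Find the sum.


Real: 11.8 - 5.8 = 6
Imag: 11.6 - 11.6 = 0

6.0000


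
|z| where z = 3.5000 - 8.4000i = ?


|z| = sqrt(3.5^2 + (-8.4)^2) = sqrt(12.25 + 70.56) = sqrt(82.81) = 9.1000

|z| = 9.1000


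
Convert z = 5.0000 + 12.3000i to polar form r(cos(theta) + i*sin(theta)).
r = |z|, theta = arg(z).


r = sqrt(25+151.29) = sqrt(176.29) = 13.2774
theta = atan2(12.3, 5) = 67.8781 degrees

r = 13.2774, theta = 67.8781 degrees


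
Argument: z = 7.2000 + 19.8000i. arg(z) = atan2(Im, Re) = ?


Re = 7.2, Im = 19.8
arg = atan2(19.8, 7.2) = 70.0169 degrees

arg(z) = 70.0169 degrees


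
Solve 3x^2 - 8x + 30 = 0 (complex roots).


disc = (-8)^2 - 4*3*30 = 64 - 360 = -296
sqrt(|disc|) = sqrt(296) = 17.2047
Real part = 8/(2*3) = 1.3333
Imag part = 17.2047/(2*3) = 2.8674

1.3333 ± 2.8674i


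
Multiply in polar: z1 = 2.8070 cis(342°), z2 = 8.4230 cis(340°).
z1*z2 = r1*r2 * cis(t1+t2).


r = 2.8070 * 8.4230 = 23.6434
theta = 342° + 340° = 682° = 322° (mod 360)

23.6434 cis(322°)


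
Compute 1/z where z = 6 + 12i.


|z|^2 = 36+144 = 180
1/z = (6 - 12i)/180

1/z = 0.0333 - 0.0667i


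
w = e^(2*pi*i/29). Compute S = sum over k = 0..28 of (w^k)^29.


The roots are w_k = w^k with w = e^(2*pi*i/29), and (w^k)^29 = (w^29)^k.
So S = 1 + u + u^2 + ... + u^(28) with u = w^29.
29 = 1*29 + 0, so 29 is a multiple of 29 and u = (w^29)^1 = 1.
Every one of the 29 terms equals 1: S = 29

S = 29


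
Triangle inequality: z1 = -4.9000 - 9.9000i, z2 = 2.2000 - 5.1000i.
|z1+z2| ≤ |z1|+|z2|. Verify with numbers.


|z1| = sqrt((-4.9)^2 + (-9.9)^2) = sqrt(122.02) = 11.0463
|z2| = sqrt(2.2^2 + (-5.1)^2) = sqrt(30.85) = 5.5543
z1+z2 = -2.7000 - 15.0000i
|z1+z2| = sqrt(232.29) = 15.2411
|z1|+|z2| = 11.0463 + 5.5543 = 16.6006

|z1+z2| = 15.2411 ≤ |z1|+|z2| = 16.6006 (verified)


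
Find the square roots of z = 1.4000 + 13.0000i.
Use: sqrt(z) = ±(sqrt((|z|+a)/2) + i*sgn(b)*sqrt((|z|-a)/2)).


|z| = sqrt(1.96+169) = 13.0752
sqrt((|z|+a)/2) = sqrt((13.0752+1.4)/2) = sqrt(7.2376) = 2.6903
sqrt((|z|-a)/2) = sqrt((13.0752-1.4)/2) = sqrt(5.8376) = 2.4161

±(2.6903 + 2.4161i) i.e. 2.6903 + 2.4161i and -2.6903 - 2.4161i


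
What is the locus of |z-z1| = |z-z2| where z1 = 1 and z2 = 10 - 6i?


Equal distances means the locus is the perpendicular bisector of z1 and z2.
Midpoint = ((1+10)/2, (0+(-6))/2) = (5.5000, -3.0000)

Perpendicular bisector through (5.5000, -3.0000)


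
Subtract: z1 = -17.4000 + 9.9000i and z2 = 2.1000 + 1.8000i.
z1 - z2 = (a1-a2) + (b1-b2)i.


Real: -17.4 - 2.1 = -19.5
Imag: 9.9 - 1.8 = 8.1

-19.5000 + 8.1000i


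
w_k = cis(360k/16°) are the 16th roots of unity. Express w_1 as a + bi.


Angle = 360*1/16 = 22.5°
a = cos(22.5°) = 0.9239
b = sin(22.5°) = 0.3827

0.9239 + 0.3827i


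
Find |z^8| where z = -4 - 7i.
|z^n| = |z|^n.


|z| = sqrt(16+49) = sqrt(65) = 8.0623
|z^8| = |z|^8 = (sqrt(65))^8 = 65^4 = 17850625

|z^8| = 17850625


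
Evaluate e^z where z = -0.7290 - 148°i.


e^-0.7290 = 0.4824
cos(-148°) = -0.848
sin(-148°) = -0.5299
Real = 0.4824*(-0.848) = -0.4091
Imag = 0.4824*(-0.5299) = -0.2556

-0.4091 - 0.2556i


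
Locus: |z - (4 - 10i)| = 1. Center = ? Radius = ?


|z - z0| = r is a circle with center z0 and radius r.
Center = (4, -10), radius = 1

Circle with center (4, -10) and radius 1


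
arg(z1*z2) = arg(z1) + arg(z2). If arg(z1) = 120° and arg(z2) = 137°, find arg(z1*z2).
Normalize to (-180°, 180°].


arg(z1*z2) = 120° + 137° = 257°
Normalized to (-180°, 180°]: -103°

-103°


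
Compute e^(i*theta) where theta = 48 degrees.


cos(48°) = 0.6691
sin(48°) = 0.7431

e^(i*48°) = 0.6691 + 0.7431i


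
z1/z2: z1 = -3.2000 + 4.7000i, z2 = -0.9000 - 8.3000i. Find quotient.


Conjugate of z2 = -0.9000 + 8.3000i
Numerator: (-3.2000 + 4.7000i)(-0.9000 + 8.3000i) = -36.1300 - 30.7900i
Denominator: (-0.9)^2 + (-8.3)^2 = 69.7
Result = (-36.1300 - 30.7900i)/69.7

-0.5184 - 0.4418i


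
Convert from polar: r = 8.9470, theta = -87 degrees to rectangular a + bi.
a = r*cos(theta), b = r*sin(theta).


a = 8.9470*cos(-87°) = 8.9470*0.05233596 = 0.4682
b = 8.9470*sin(-87°) = 8.9470*(-0.99863) = -8.9347

0.4682 - 8.9347i


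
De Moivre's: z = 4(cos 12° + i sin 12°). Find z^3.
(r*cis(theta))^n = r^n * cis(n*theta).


r^3 = 4^3 = 64
n*theta = 3*12° = 36° = 36° (mod 360)
a = 64*cos(36°) = 51.7771
b = 64*sin(36°) = 37.6183

64 cis(36°) = 51.7771 + 37.6183i


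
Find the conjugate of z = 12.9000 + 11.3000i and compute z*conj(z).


z_bar = 12.9000 - 11.3000i
z*z_bar = 12.9^2 + 11.3^2 = 166.41 + 127.69 = 294.1

z_bar = 12.9000 - 11.3000i, z*z_bar = 294.1


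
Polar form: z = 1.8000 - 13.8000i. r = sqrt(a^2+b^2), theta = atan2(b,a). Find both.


r = sqrt(3.24+190.44) = sqrt(193.68) = 13.9169
theta = atan2(-13.8, 1.8) = -82.5686 degrees

r = 13.9169, theta = -82.5686 degrees


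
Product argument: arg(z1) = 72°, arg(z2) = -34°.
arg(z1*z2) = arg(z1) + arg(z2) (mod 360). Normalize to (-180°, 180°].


arg(z1*z2) = 72° - 34° = 38°
Normalized to (-180°, 180°]: 38°

38°


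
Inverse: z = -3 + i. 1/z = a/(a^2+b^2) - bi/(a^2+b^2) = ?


|z|^2 = 9+1 = 10
1/z = (-3 - 1i)/10

1/z = -0.3000 - 0.1000i


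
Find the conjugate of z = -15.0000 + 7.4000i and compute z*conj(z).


z_bar = -15.0000 - 7.4000i
z*z_bar = (-15)^2 + 7.4^2 = 225 + 54.76 = 279.76

z_bar = -15.0000 - 7.4000i, z*z_bar = 279.76


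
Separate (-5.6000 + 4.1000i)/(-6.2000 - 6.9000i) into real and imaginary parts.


Multiply by conjugate: (-5.6000 + 4.1000i)(-6.2000 + 6.9000i) / ((-6.2)^2 + (-6.9)^2)
Numerator real = -5.6*(-6.2) + 4.1*(-6.9) = 6.43
Numerator imag = 4.1*(-6.2) - (-5.6)*(-6.9) = -64.06
Denominator = 86.05
Re(z) = 6.43/86.05 = 0.0747
Im(z) = -64.06/86.05 = -0.7445

Re(z) = 0.0747, Im(z) = -0.7445


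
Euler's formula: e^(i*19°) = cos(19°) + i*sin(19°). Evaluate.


cos(19°) = 0.9455
sin(19°) = 0.3256

e^(i*19°) = 0.9455 + 0.3256i


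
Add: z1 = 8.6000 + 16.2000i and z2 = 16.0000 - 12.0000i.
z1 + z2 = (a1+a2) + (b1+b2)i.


Real: 8.6 + 16 = 24.6
Imag: 16.2 - 12 = 4.2

24.6000 + 4.2000i


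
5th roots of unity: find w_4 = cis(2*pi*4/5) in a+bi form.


Angle = 360*4/5 = 288°
a = cos(288°) = 0.3090
b = sin(288°) = -0.9511

0.3090 - 0.9511i


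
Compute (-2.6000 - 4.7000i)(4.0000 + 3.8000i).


Real = -2.6*4 - (-4.7)*3.8 = -10.4 - (-17.86) = 7.46
Imag = -2.6*3.8 + 4*(-4.7) = -9.88 - (18.8) = -28.68

7.4600 - 28.6800i


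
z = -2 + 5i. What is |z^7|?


|z| = sqrt(4+25) = sqrt(29) = 5.3852
|z^7| = |z|^7 = (sqrt(29))^7 = 29^3 * sqrt(29) = 24389*sqrt(29)

|z^7| = 24389*sqrt(29) ≈ 131338.7845


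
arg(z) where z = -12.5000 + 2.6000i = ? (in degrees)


Re = -12.5, Im = 2.6
arg = atan2(2.6, -12.5) = 168.2500 degrees

arg(z) = 168.2500 degrees


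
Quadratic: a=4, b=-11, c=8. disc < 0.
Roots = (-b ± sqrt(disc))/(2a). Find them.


disc = (-11)^2 - 4*4*8 = 121 - 128 = -7
sqrt(|disc|) = sqrt(7) = 2.6458
Real part = 11/(2*4) = 1.3750
Imag part = 2.6458/(2*4) = 0.3307

1.3750 ± 0.3307i


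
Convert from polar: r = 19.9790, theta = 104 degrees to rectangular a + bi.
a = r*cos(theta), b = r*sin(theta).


a = 19.9790*cos(104°) = 19.9790*(-0.241922) = -4.8334
b = 19.9790*sin(104°) = 19.9790*0.970296 = 19.3855

-4.8334 + 19.3855i


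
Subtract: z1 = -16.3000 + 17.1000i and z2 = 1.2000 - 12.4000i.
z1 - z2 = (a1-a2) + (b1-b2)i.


Real: -16.3 - 1.2 = -17.5
Imag: 17.1 + 12.4 = 29.5

-17.5000 + 29.5000i


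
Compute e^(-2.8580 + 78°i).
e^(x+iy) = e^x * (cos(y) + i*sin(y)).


e^-2.8580 = 0.0574
cos(78°) = 0.2079
sin(78°) = 0.9781
Real = 0.0574*0.2079 = 0.0119
Imag = 0.0574*0.9781 = 0.0561

0.0119 + 0.0561i


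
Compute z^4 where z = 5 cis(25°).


r^4 = 5^4 = 625
n*theta = 4*25° = 100° = 100° (mod 360)
a = 625*cos(100°) = -108.5301
b = 625*sin(100°) = 615.5048

625 cis(100°) = -108.5301 + 615.5048i


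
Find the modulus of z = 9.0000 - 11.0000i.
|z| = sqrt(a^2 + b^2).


|z| = sqrt(9^2 + (-11)^2) = sqrt(81 + 121) = sqrt(202) = 14.2127

|z| = 14.2127


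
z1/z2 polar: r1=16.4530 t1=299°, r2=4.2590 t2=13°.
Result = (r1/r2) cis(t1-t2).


r = 16.4530 / 4.2590 = 3.8631
theta = 299° - 13° = 286° = 286° (mod 360)

3.8631 cis(286°)


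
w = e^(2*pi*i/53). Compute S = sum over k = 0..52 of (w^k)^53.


The roots are w_k = w^k with w = e^(2*pi*i/53), and (w^k)^53 = (w^53)^k.
So S = 1 + u + u^2 + ... + u^(52) with u = w^53.
53 = 1*53 + 0, so 53 is a multiple of 53 and u = (w^53)^1 = 1.
Every one of the 53 terms equals 1: S = 53

S = 53


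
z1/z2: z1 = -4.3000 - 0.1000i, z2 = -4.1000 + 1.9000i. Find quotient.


Conjugate of z2 = -4.1000 - 1.9000i
Numerator: (-4.3000 - 0.1000i)(-4.1000 - 1.9000i) = 17.4400 + 8.5800i
Denominator: (-4.1)^2 + 1.9^2 = 20.42
Result = (17.4400 + 8.5800i)/20.42

0.8541 + 0.4202i


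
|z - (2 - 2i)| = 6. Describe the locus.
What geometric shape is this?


|z - z0| = r is a circle with center z0 and radius r.
Center = (2, -2), radius = 6

Circle with center (2, -2) and radius 6


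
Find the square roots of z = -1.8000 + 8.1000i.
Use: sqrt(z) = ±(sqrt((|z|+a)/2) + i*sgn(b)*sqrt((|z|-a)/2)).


|z| = sqrt(3.24+65.61) = 8.2976
sqrt((|z|+a)/2) = sqrt((8.2976+(-1.8))/2) = sqrt(3.2488) = 1.8024
sqrt((|z|-a)/2) = sqrt((8.2976-(-1.8))/2) = sqrt(5.0488) = 2.2470

±(1.8024 + 2.2470i) i.e. 1.8024 + 2.2470i and -1.8024 - 2.2470i


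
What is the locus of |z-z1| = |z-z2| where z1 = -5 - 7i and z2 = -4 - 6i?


Equal distances means the locus is the perpendicular bisector of z1 and z2.
Midpoint = ((-5+(-4))/2, (-7+(-6))/2) = (-4.5000, -6.5000)

Perpendicular bisector through (-4.5000, -6.5000)


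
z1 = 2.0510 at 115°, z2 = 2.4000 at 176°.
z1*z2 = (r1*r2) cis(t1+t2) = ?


r = 2.0510 * 2.4000 = 4.9224
theta = 115° + 176° = 291° = 291° (mod 360)

4.9224 cis(291°)


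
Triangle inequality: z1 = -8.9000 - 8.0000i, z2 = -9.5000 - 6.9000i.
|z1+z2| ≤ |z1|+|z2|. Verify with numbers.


|z1| = sqrt((-8.9)^2 + (-8)^2) = sqrt(143.21) = 11.9670
|z2| = sqrt((-9.5)^2 + (-6.9)^2) = sqrt(137.86) = 11.7414
z1+z2 = -18.4000 - 14.9000i
|z1+z2| = sqrt(560.57) = 23.6764
|z1|+|z2| = 11.9670 + 11.7414 = 23.7084

|z1+z2| = 23.6764 ≤ |z1|+|z2| = 23.7084 (verified)


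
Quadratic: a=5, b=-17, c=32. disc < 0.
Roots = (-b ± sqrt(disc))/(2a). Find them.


disc = (-17)^2 - 4*5*32 = 289 - 640 = -351
sqrt(|disc|) = sqrt(351) = 18.7350
Real part = 17/(2*5) = 1.7000
Imag part = 18.7350/(2*5) = 1.8735

1.7000 ± 1.8735i


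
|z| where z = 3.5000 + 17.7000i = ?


|z| = sqrt(3.5^2 + 17.7^2) = sqrt(12.25 + 313.29) = sqrt(325.54) = 18.0427

|z| = 18.0427


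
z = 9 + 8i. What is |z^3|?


|z| = sqrt(81+64) = sqrt(145) = 12.0416
|z^3| = |z|^3 = (sqrt(145))^3 = 145*sqrt(145)

|z^3| = 145*sqrt(145) ≈ 1746.0312


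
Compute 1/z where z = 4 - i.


|z|^2 = 16+1 = 17
1/z = (4 + 1i)/17

1/z = 0.2353 + 0.0588i


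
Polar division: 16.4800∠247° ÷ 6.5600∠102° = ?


r = 16.4800 / 6.5600 = 2.5122
theta = 247° - 102° = 145° = 145° (mod 360)

2.5122 cis(145°)


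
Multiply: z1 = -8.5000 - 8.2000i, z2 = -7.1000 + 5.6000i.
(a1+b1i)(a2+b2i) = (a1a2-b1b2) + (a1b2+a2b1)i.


Real = -8.5*(-7.1) - (-8.2)*5.6 = 60.35 - (-45.92) = 106.27
Imag = -8.5*5.6 - (7.1)*(-8.2) = -47.6 + 58.22 = 10.62

106.2700 + 10.6200i


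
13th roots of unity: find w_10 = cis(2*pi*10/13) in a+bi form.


Angle = 360*10/13 = 276.9231°
a = cos(276.9231°) = 0.1205
b = sin(276.9231°) = -0.9927

0.1205 - 0.9927i


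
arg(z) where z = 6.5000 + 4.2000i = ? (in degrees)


Re = 6.5, Im = 4.2
arg = atan2(4.2, 6.5) = 32.8687 degrees

arg(z) = 32.8687 degrees


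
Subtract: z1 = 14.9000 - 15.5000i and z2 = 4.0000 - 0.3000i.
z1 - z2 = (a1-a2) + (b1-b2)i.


Real: 14.9 - 4 = 10.9
Imag: -15.5 + 0.3 = -15.2

10.9000 - 15.2000i


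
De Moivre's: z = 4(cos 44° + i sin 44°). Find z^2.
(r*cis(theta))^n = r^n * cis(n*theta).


r^2 = 4^2 = 16
n*theta = 2*44° = 88° = 88° (mod 360)
a = 16*cos(88°) = 0.5584
b = 16*sin(88°) = 15.9903

16 cis(88°) = 0.5584 + 15.9903i


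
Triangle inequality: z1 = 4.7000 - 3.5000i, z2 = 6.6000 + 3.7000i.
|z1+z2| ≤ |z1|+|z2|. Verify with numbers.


|z1| = sqrt(4.7^2 + (-3.5)^2) = sqrt(34.34) = 5.8600
|z2| = sqrt(6.6^2 + 3.7^2) = sqrt(57.25) = 7.5664
z1+z2 = 11.3000 + 0.2000i
|z1+z2| = sqrt(127.73) = 11.3018
|z1|+|z2| = 5.8600 + 7.5664 = 13.4264

|z1+z2| = 11.3018 ≤ |z1|+|z2| = 13.4264 (verified)


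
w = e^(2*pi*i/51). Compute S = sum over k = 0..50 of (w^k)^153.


The roots are w_k = w^k with w = e^(2*pi*i/51), and (w^k)^153 = (w^153)^k.
So S = 1 + u + u^2 + ... + u^(50) with u = w^153.
153 = 3*51 + 0, so 153 is a multiple of 51 and u = (w^51)^3 = 1.
Every one of the 51 terms equals 1: S = 51

S = 51


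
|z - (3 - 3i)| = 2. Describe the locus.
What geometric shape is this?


|z - z0| = r is a circle with center z0 and radius r.
Center = (3, -3), radius = 2

Circle with center (3, -3) and radius 2


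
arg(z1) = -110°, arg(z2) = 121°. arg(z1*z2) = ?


arg(z1*z2) = -110° + 121° = 11°
Normalized to (-180°, 180°]: 11°

11°


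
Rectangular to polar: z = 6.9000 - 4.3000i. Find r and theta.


r = sqrt(47.61+18.49) = sqrt(66.1) = 8.1302
theta = atan2(-4.3, 6.9) = -31.9307 degrees

r = 8.1302, theta = -31.9307 degrees


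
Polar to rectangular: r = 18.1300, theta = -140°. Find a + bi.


a = 18.1300*cos(-140°) = 18.1300*(-0.766044) = -13.8884
b = 18.1300*sin(-140°) = 18.1300*(-0.642788) = -11.6537

-13.8884 - 11.6537i


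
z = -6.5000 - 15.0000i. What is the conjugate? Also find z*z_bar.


z_bar = -6.5000 + 15.0000i
z*z_bar = (-6.5)^2 + (-15)^2 = 42.25 + 225 = 267.25

z_bar = -6.5000 + 15.0000i, z*z_bar = 267.25


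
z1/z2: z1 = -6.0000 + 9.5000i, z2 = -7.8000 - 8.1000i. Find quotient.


Conjugate of z2 = -7.8000 + 8.1000i
Numerator: (-6.0000 + 9.5000i)(-7.8000 + 8.1000i) = -30.1500 - 122.7000i
Denominator: (-7.8)^2 + (-8.1)^2 = 126.45
Result = (-30.1500 - 122.7000i)/126.45

-0.2384 - 0.9703i


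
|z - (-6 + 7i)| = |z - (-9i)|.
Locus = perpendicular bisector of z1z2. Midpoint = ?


Equal distances means the locus is the perpendicular bisector of z1 and z2.
Midpoint = ((-6+0)/2, (7+(-9))/2) = (-3.0000, -1.0000)

Perpendicular bisector through (-3.0000, -1.0000)


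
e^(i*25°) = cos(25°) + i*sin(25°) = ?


cos(25°) = 0.9063
sin(25°) = 0.4226

e^(i*25°) = 0.9063 + 0.4226i


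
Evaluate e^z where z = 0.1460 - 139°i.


e^0.1460 = 1.1572
cos(-139°) = -0.7547
sin(-139°) = -0.6561
Real = 1.1572*(-0.7547) = -0.8733
Imag = 1.1572*(-0.6561) = -0.7592

-0.8733 - 0.7592i


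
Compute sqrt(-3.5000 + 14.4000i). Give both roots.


|z| = sqrt(12.25+207.36) = 14.8192
sqrt((|z|+a)/2) = sqrt((14.8192+(-3.5))/2) = sqrt(5.6596) = 2.3790
sqrt((|z|-a)/2) = sqrt((14.8192-(-3.5))/2) = sqrt(9.1596) = 3.0265

±(2.3790 + 3.0265i) i.e. 2.3790 + 3.0265i and -2.3790 - 3.0265i


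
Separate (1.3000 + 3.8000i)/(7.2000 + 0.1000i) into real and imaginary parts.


Multiply by conjugate: (1.3000 + 3.8000i)(7.2000 - 0.1000i) / (7.2^2 + 0.1^2)
Numerator real = 1.3*7.2 + 3.8*0.1 = 9.74
Numerator imag = 3.8*7.2 - 1.3*0.1 = 27.23
Denominator = 51.85
Re(z) = 9.74/51.85 = 0.1878
Im(z) = 27.23/51.85 = 0.5252

Re(z) = 0.1878, Im(z) = 0.5252


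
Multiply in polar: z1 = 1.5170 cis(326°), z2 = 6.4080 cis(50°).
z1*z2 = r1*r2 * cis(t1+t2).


r = 1.5170 * 6.4080 = 9.7209
theta = 326° + 50° = 376° = 16° (mod 360)

9.7209 cis(16°)


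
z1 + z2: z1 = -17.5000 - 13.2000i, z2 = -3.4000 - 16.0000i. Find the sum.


Real: -17.5 - 3.4 = -20.9
Imag: -13.2 - 16 = -29.2

-20.9000 - 29.2000i


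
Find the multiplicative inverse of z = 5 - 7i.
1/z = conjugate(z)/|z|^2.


|z|^2 = 25+49 = 74
1/z = (5 + 7i)/74

1/z = 0.0676 + 0.0946i


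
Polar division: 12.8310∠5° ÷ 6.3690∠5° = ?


r = 12.8310 / 6.3690 = 2.0146
theta = 5° - 5° = 0° = 0° (mod 360)

2.0146 cis(0°)


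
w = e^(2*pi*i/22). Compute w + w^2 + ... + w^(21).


With w = e^(2*pi*i/22), all 22 of the 22th roots of unity w^0 = 1, w, ..., w^(21) sum to 0: 1 + w + ... + w^(21) = (1 - w^22)/(1 - w) = 0 since w^22 = 1, w ≠ 1.
Removing the root 1: w + w^2 + ... + w^(21) = 0 - 1 = -1

Sum = -1


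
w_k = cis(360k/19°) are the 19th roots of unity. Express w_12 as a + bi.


Angle = 360*12/19 = 227.3684°
a = cos(227.3684°) = -0.6773
b = sin(227.3684°) = -0.7357

-0.6773 - 0.7357i


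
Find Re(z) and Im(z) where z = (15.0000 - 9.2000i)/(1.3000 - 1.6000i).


Multiply by conjugate: (15.0000 - 9.2000i)(1.3000 + 1.6000i) / (1.3^2 + (-1.6)^2)
Numerator real = 15*1.3 - (9.2)*(-1.6) = 34.22
Numerator imag = -9.2*1.3 - 15*(-1.6) = 12.04
Denominator = 4.25
Re(z) = 34.22/4.25 = 8.0518
Im(z) = 12.04/4.25 = 2.8329

Re(z) = 8.0518, Im(z) = 2.8329


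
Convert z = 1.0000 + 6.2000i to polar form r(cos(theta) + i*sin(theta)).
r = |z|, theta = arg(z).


r = sqrt(1+38.44) = sqrt(39.44) = 6.2801
theta = atan2(6.2, 1) = 80.8377 degrees

r = 6.2801, theta = 80.8377 degrees


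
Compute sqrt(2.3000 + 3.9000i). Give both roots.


|z| = sqrt(5.29+15.21) = 4.5277
sqrt((|z|+a)/2) = sqrt((4.5277+2.3)/2) = sqrt(3.4138) = 1.8477
sqrt((|z|-a)/2) = sqrt((4.5277-2.3)/2) = sqrt(1.1138) = 1.0554

±(1.8477 + 1.0554i) i.e. 1.8477 + 1.0554i and -1.8477 - 1.0554i


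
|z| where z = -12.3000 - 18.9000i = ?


|z| = sqrt((-12.3)^2 + (-18.9)^2) = sqrt(151.29 + 357.21) = sqrt(508.5) = 22.5499

|z| = 22.5499


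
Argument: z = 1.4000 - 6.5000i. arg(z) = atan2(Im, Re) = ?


Re = 1.4, Im = -6.5
arg = atan2(-6.5, 1.4) = -77.8451 degrees

arg(z) = -77.8451 degrees


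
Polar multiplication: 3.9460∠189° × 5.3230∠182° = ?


r = 3.9460 * 5.3230 = 21.0046
theta = 189° + 182° = 371° = 11° (mod 360)

21.0046 cis(11°)


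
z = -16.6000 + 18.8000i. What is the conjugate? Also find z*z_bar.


z_bar = -16.6000 - 18.8000i
z*z_bar = (-16.6)^2 + 18.8^2 = 275.56 + 353.44 = 629

z_bar = -16.6000 - 18.8000i, z*z_bar = 629


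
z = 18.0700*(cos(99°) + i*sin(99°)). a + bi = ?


a = 18.0700*cos(99°) = 18.0700*(-0.156434) = -2.8268
b = 18.0700*sin(99°) = 18.0700*0.987688 = 17.8475

-2.8268 + 17.8475i


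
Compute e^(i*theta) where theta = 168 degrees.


cos(168°) = -0.9781
sin(168°) = 0.2079

e^(i*168°) = -0.9781 + 0.2079i


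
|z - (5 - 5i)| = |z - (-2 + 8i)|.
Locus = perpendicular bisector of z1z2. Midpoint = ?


Equal distances means the locus is the perpendicular bisector of z1 and z2.
Midpoint = ((5+(-2))/2, (-5+8)/2) = (1.5000, 1.5000)

Perpendicular bisector through (1.5000, 1.5000)


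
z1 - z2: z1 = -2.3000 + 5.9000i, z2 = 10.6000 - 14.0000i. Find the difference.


Real: -2.3 - 10.6 = -12.9
Imag: 5.9 + 14 = 19.9

-12.9000 + 19.9000i


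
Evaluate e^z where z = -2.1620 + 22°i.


e^-2.1620 = 0.1151
cos(22°) = 0.9272
sin(22°) = 0.3746
Real = 0.1151*0.9272 = 0.1067
Imag = 0.1151*0.3746 = 0.0431

0.1067 + 0.0431i


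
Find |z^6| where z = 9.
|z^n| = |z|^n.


|z| = sqrt(81+0) = sqrt(81) = 9
|z^6| = |z|^6 = 9^6 = 531441

|z^6| = 531441


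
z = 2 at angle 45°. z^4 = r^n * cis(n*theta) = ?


r^4 = 2^4 = 16
n*theta = 4*45° = 180° = 180° (mod 360)
a = 16*cos(180°) = -16.0000
b = 16*sin(180°) = 0

16 cis(180°) = -16.0000 + 0i


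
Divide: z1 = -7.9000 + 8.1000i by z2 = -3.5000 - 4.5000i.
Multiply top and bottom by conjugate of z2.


Conjugate of z2 = -3.5000 + 4.5000i
Numerator: (-7.9000 + 8.1000i)(-3.5000 + 4.5000i) = -8.8000 - 63.9000i
Denominator: (-3.5)^2 + (-4.5)^2 = 32.5
Result = (-8.8000 - 63.9000i)/32.5

-0.2708 - 1.9662i


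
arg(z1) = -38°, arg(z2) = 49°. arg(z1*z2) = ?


arg(z1*z2) = -38° + 49° = 11°
Normalized to (-180°, 180°]: 11°

11°


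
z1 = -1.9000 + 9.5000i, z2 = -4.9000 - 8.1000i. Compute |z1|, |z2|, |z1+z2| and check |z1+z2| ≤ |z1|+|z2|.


|z1| = sqrt((-1.9)^2 + 9.5^2) = sqrt(93.86) = 9.6881
|z2| = sqrt((-4.9)^2 + (-8.1)^2) = sqrt(89.62) = 9.4668
z1+z2 = -6.8000 + 1.4000i
|z1+z2| = sqrt(48.2) = 6.9426
|z1|+|z2| = 9.6881 + 9.4668 = 19.1549

|z1+z2| = 6.9426 ≤ |z1|+|z2| = 19.1549 (verified)


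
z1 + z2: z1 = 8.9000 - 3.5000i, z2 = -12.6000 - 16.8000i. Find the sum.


Real: 8.9 - 12.6 = -3.7
Imag: -3.5 - 16.8 = -20.3

-3.7000 - 20.3000i


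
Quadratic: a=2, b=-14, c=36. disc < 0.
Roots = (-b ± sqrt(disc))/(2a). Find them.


disc = (-14)^2 - 4*2*36 = 196 - 288 = -92
sqrt(|disc|) = sqrt(92) = 9.5917
Real part = 14/(2*2) = 3.5000
Imag part = 9.5917/(2*2) = 2.3979

3.5000 ± 2.3979i


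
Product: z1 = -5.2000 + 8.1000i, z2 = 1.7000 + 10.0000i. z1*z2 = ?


Real = -5.2*1.7 - 8.1*10 = -8.84 - 81 = -89.84
Imag = -5.2*10 + 1.7*8.1 = -52 + 13.77 = -38.23

-89.8400 - 38.2300i


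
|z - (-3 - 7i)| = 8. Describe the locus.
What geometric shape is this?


|z - z0| = r is a circle with center z0 and radius r.
Center = (-3, -7), radius = 8

Circle with center (-3, -7) and radius 8


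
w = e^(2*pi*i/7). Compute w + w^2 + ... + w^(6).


With w = e^(2*pi*i/7), all 7 of the 7th roots of unity w^0 = 1, w, ..., w^(6) sum to 0: 1 + w + ... + w^(6) = (1 - w^7)/(1 - w) = 0 since w^7 = 1, w ≠ 1.
Removing the root 1: w + w^2 + ... + w^(6) = 0 - 1 = -1

Sum = -1


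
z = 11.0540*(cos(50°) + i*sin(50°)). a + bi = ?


a = 11.0540*cos(50°) = 11.0540*0.64279 = 7.1054
b = 11.0540*sin(50°) = 11.0540*0.766044 = 8.4679

7.1054 + 8.4679i


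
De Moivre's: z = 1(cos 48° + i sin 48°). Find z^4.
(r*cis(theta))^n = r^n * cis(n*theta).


r^4 = 1^4 = 1
n*theta = 4*48° = 192° = 192° (mod 360)
a = 1*cos(192°) = -0.9781
b = 1*sin(192°) = -0.2079

1 cis(192°) = -0.9781 - 0.2079i


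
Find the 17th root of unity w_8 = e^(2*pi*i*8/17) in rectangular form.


Angle = 360*8/17 = 169.4118°
a = cos(169.4118°) = -0.9830
b = sin(169.4118°) = 0.1837

-0.9830 + 0.1837i


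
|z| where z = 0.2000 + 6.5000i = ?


|z| = sqrt(0.2^2 + 6.5^2) = sqrt(0.04 + 42.25) = sqrt(42.29) = 6.5031

|z| = 6.5031


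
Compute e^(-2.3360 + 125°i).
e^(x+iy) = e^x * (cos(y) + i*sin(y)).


e^-2.3360 = 0.0967
cos(125°) = -0.5736
sin(125°) = 0.8192
Real = 0.0967*(-0.5736) = -0.0555
Imag = 0.0967*0.8192 = 0.0792

-0.0555 + 0.0792i


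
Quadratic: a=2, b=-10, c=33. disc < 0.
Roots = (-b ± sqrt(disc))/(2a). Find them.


disc = (-10)^2 - 4*2*33 = 100 - 264 = -164
sqrt(|disc|) = sqrt(164) = 12.8062
Real part = 10/(2*2) = 2.5000
Imag part = 12.8062/(2*2) = 3.2016

2.5000 ± 3.2016i


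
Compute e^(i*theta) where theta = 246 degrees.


cos(246°) = -0.4067
sin(246°) = -0.9135

e^(i*246°) = -0.4067 - 0.9135i


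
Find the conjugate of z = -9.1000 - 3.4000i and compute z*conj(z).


z_bar = -9.1000 + 3.4000i
z*z_bar = (-9.1)^2 + (-3.4)^2 = 82.81 + 11.56 = 94.37

z_bar = -9.1000 + 3.4000i, z*z_bar = 94.37


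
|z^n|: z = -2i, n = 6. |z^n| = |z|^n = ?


|z| = sqrt(0+4) = sqrt(4) = 2
|z^6| = |z|^6 = 2^6 = 64

|z^6| = 64


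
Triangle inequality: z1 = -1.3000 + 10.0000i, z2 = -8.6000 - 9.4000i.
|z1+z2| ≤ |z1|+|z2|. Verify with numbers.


|z1| = sqrt((-1.3)^2 + 10^2) = sqrt(101.69) = 10.0841
|z2| = sqrt((-8.6)^2 + (-9.4)^2) = sqrt(162.32) = 12.7405
z1+z2 = -9.9000 + 0.6000i
|z1+z2| = sqrt(98.37) = 9.9182
|z1|+|z2| = 10.0841 + 12.7405 = 22.8246

|z1+z2| = 9.9182 ≤ |z1|+|z2| = 22.8246 (verified)


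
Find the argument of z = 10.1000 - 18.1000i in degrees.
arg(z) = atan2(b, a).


Re = 10.1, Im = -18.1
arg = atan2(-18.1, 10.1) = -60.8380 degrees

arg(z) = -60.8380 degrees


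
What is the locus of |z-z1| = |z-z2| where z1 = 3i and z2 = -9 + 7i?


Equal distances means the locus is the perpendicular bisector of z1 and z2.
Midpoint = ((0+(-9))/2, (3+7)/2) = (-4.5000, 5.0000)

Perpendicular bisector through (-4.5000, 5.0000)


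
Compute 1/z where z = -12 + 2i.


|z|^2 = 144+4 = 148
1/z = (-12 - 2i)/148

1/z = -0.0811 - 0.0135i


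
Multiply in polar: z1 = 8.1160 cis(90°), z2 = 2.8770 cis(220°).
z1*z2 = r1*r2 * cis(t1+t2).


r = 8.1160 * 2.8770 = 23.3497
theta = 90° + 220° = 310° = 310° (mod 360)

23.3497 cis(310°)


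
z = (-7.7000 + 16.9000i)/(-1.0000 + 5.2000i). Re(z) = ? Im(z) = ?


Multiply by conjugate: (-7.7000 + 16.9000i)(-1.0000 - 5.2000i) / ((-1)^2 + 5.2^2)
Numerator real = -7.7*(-1) + 16.9*5.2 = 95.58
Numerator imag = 16.9*(-1) - (-7.7)*5.2 = 23.14
Denominator = 28.04
Re(z) = 95.58/28.04 = 3.4087
Im(z) = 23.14/28.04 = 0.8252

Re(z) = 3.4087, Im(z) = 0.8252


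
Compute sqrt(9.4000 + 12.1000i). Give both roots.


|z| = sqrt(88.36+146.41) = 15.3222
sqrt((|z|+a)/2) = sqrt((15.3222+9.4)/2) = sqrt(12.3611) = 3.5158
sqrt((|z|-a)/2) = sqrt((15.3222-9.4)/2) = sqrt(2.9611) = 1.7208

±(3.5158 + 1.7208i) i.e. 3.5158 + 1.7208i and -3.5158 - 1.7208i


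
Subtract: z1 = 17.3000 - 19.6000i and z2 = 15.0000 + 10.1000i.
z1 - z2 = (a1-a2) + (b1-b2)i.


Real: 17.3 - 15 = 2.3
Imag: -19.6 - 10.1 = -29.7

2.3000 - 29.7000i


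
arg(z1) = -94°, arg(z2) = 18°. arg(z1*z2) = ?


arg(z1*z2) = -94° + 18° = -76°
Normalized to (-180°, 180°]: -76°

-76°


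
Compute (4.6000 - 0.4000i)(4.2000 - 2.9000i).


Real = 4.6*4.2 - (-0.4)*(-2.9) = 19.32 - 1.16 = 18.16
Imag = 4.6*(-2.9) + 4.2*(-0.4) = -13.34 - (1.68) = -15.02

18.1600 - 15.0200i


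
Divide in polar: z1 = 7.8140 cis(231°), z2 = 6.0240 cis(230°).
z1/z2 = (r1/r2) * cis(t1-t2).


r = 7.8140 / 6.0240 = 1.2971
theta = 231° - 230° = 1° = 1° (mod 360)

1.2971 cis(1°)


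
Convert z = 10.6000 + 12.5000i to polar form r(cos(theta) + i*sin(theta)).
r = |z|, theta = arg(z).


r = sqrt(112.36+156.25) = sqrt(268.61) = 16.3893
theta = atan2(12.5, 10.6) = 49.7021 degrees

r = 16.3893, theta = 49.7021 degrees


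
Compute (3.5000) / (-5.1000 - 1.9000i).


Conjugate of z2 = -5.1000 + 1.9000i
Numerator: (3.5000)(-5.1000 + 1.9000i) = -17.8500 + 6.6500i
Denominator: (-5.1)^2 + (-1.9)^2 = 29.62
Result = (-17.8500 + 6.6500i)/29.62

-0.6026 + 0.2245i


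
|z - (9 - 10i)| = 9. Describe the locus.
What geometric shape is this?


|z - z0| = r is a circle with center z0 and radius r.
Center = (9, -10), radius = 9

Circle with center (9, -10) and radius 9


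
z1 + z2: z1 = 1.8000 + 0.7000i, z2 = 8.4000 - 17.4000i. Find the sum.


Real: 1.8 + 8.4 = 10.2
Imag: 0.7 - 17.4 = -16.7

10.2000 - 16.7000i


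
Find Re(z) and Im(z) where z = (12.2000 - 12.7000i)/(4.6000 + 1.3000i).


Multiply by conjugate: (12.2000 - 12.7000i)(4.6000 - 1.3000i) / (4.6^2 + 1.3^2)
Numerator real = 12.2*4.6 - (12.7)*1.3 = 39.61
Numerator imag = -12.7*4.6 - 12.2*1.3 = -74.28
Denominator = 22.85
Re(z) = 39.61/22.85 = 1.7335
Im(z) = -74.28/22.85 = -3.2508

Re(z) = 1.7335, Im(z) = -3.2508


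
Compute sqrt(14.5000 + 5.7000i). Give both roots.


|z| = sqrt(210.25+32.49) = 15.5801
sqrt((|z|+a)/2) = sqrt((15.5801+14.5)/2) = sqrt(15.0401) = 3.8782
sqrt((|z|-a)/2) = sqrt((15.5801-14.5)/2) = sqrt(0.5401) = 0.7349

±(3.8782 + 0.7349i) i.e. 3.8782 + 0.7349i and -3.8782 - 0.7349i


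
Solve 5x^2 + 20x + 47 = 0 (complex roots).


disc = 20^2 - 4*5*47 = 400 - 940 = -540
sqrt(|disc|) = sqrt(540) = 23.2379
Real part = -20/(2*5) = -2.0000
Imag part = 23.2379/(2*5) = 2.3238

-2.0000 ± 2.3238i


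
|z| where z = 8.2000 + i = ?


|z| = sqrt(8.2^2 + 1^2) = sqrt(67.24 + 1) = sqrt(68.24) = 8.2608

|z| = 8.2608


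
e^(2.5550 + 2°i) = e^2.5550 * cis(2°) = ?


e^2.5550 = 12.8713
cos(2°) = 0.999391
sin(2°) = 0.0349
Real = 12.8713*0.999391 = 12.8635
Imag = 12.8713*0.0349 = 0.4492

12.8635 + 0.4492i


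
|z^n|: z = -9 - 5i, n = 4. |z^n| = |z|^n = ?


|z| = sqrt(81+25) = sqrt(106) = 10.2956
|z^4| = |z|^4 = (sqrt(106))^4 = 106^2 = 11236

|z^4| = 11236


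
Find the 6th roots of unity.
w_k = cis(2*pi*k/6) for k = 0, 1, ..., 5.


The 6th roots of unity are cis(360k/6°) for k=0..5
Angle step = 360/6 = 60°
Primitive root: cis(60°)
Primitive root = 0.5000 + 0.8660i

6 roots at angles: 0°, 60°, 120°, 180°, 240°, 300°


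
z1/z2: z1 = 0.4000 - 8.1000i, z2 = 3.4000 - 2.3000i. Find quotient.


Conjugate of z2 = 3.4000 + 2.3000i
Numerator: (0.4000 - 8.1000i)(3.4000 + 2.3000i) = 19.9900 - 26.6200i
Denominator: 3.4^2 + (-2.3)^2 = 16.85
Result = (19.9900 - 26.6200i)/16.85

1.1864 - 1.5798i


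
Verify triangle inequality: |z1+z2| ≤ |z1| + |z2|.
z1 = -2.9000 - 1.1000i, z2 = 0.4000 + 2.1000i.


|z1| = sqrt((-2.9)^2 + (-1.1)^2) = sqrt(9.62) = 3.1016
|z2| = sqrt(0.4^2 + 2.1^2) = sqrt(4.57) = 2.1378
z1+z2 = -2.5000 + i
|z1+z2| = sqrt(7.25) = 2.6926
|z1|+|z2| = 3.1016 + 2.1378 = 5.2394

|z1+z2| = 2.6926 ≤ |z1|+|z2| = 5.2394 (verified)


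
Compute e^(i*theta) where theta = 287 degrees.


cos(287°) = 0.2924
sin(287°) = -0.9563

e^(i*287°) = 0.2924 - 0.9563i


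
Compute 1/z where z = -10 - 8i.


|z|^2 = 100+64 = 164
1/z = (-10 + 8i)/164

1/z = -0.0610 + 0.0488i


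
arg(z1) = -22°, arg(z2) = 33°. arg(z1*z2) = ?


arg(z1*z2) = -22° + 33° = 11°
Normalized to (-180°, 180°]: 11°

11°


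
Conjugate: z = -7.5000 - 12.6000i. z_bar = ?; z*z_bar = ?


z_bar = -7.5000 + 12.6000i
z*z_bar = (-7.5)^2 + (-12.6)^2 = 56.25 + 158.76 = 215.01

z_bar = -7.5000 + 12.6000i, z*z_bar = 215.01


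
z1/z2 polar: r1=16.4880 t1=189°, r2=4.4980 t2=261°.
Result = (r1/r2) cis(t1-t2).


r = 16.4880 / 4.4980 = 3.6656
theta = 189° - 261° = -72° = 288° (mod 360)

3.6656 cis(288°)


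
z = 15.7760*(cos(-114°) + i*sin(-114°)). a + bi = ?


a = 15.7760*cos(-114°) = 15.7760*(-0.40674) = -6.4167
b = 15.7760*sin(-114°) = 15.7760*(-0.913545) = -14.4121

-6.4167 - 14.4121i


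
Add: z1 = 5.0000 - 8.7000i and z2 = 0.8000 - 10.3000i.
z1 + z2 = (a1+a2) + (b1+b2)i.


Real: 5 + 0.8 = 5.8
Imag: -8.7 - 10.3 = -19

5.8000 - 19.0000i


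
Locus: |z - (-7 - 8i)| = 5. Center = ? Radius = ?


|z - z0| = r is a circle with center z0 and radius r.
Center = (-7, -8), radius = 5

Circle with center (-7, -8) and radius 5


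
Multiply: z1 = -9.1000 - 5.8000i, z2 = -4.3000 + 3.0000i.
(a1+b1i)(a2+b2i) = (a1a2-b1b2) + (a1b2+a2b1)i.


Real = -9.1*(-4.3) - (-5.8)*3 = 39.13 - (-17.4) = 56.53
Imag = -9.1*3 - (4.3)*(-5.8) = -27.3 + 24.94 = -2.36

56.5300 - 2.3600i


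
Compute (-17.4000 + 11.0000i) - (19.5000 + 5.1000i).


Real: -17.4 - 19.5 = -36.9
Imag: 11 - 5.1 = 5.9

-36.9000 + 5.9000i


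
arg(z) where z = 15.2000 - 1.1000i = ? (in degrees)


Re = 15.2, Im = -1.1
arg = atan2(-1.1, 15.2) = -4.1392 degrees

arg(z) = -4.1392 degrees


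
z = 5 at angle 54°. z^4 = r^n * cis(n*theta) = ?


r^4 = 5^4 = 625
n*theta = 4*54° = 216° = 216° (mod 360)
a = 625*cos(216°) = -505.6356
b = 625*sin(216°) = -367.3658

625 cis(216°) = -505.6356 - 367.3658i


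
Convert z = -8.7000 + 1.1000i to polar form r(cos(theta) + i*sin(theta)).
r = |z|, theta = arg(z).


r = sqrt(75.69+1.21) = sqrt(76.9) = 8.7693
theta = atan2(1.1, -8.7) = 172.7939 degrees

r = 8.7693, theta = 172.7939 degrees


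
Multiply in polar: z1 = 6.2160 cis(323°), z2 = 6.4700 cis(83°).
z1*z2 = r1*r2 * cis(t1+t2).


r = 6.2160 * 6.4700 = 40.2175
theta = 323° + 83° = 406° = 46° (mod 360)

40.2175 cis(46°)


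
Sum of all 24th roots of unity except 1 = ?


With w = e^(2*pi*i/24), all 24 of the 24th roots of unity w^0 = 1, w, ..., w^(23) sum to 0: 1 + w + ... + w^(23) = (1 - w^24)/(1 - w) = 0 since w^24 = 1, w ≠ 1.
Removing the root 1: w + w^2 + ... + w^(23) = 0 - 1 = -1

Sum = -1


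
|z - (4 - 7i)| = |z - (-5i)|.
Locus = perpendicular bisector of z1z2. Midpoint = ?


Equal distances means the locus is the perpendicular bisector of z1 and z2.
Midpoint = ((4+0)/2, (-7+(-5))/2) = (2.0000, -6.0000)

Perpendicular bisector through (2.0000, -6.0000)


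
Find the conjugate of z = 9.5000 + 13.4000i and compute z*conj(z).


z_bar = 9.5000 - 13.4000i
z*z_bar = 9.5^2 + 13.4^2 = 90.25 + 179.56 = 269.81

z_bar = 9.5000 - 13.4000i, z*z_bar = 269.81


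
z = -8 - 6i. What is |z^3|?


|z| = sqrt(64+36) = sqrt(100) = 10
|z^3| = |z|^3 = 10^3 = 1000

|z^3| = 1000


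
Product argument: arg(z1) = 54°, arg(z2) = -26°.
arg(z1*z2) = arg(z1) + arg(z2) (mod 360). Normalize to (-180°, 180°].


arg(z1*z2) = 54° - 26° = 28°
Normalized to (-180°, 180°]: 28°

28°


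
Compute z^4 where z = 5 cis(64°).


r^4 = 5^4 = 625
n*theta = 4*64° = 256° = 256° (mod 360)
a = 625*cos(256°) = -151.2012
b = 625*sin(256°) = -606.4348

625 cis(256°) = -151.2012 - 606.4348i


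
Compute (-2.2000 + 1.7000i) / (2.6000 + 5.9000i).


Conjugate of z2 = 2.6000 - 5.9000i
Numerator: (-2.2000 + 1.7000i)(2.6000 - 5.9000i) = 4.3100 + 17.4000i
Denominator: 2.6^2 + 5.9^2 = 41.57
Result = (4.3100 + 17.4000i)/41.57

0.1037 + 0.4186i


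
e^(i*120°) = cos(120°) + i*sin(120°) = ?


cos(120°) = -0.5000
sin(120°) = 0.8660

e^(i*120°) = -0.5000 + 0.8660i


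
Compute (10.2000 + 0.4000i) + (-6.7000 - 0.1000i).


Real: 10.2 - 6.7 = 3.5
Imag: 0.4 - 0.1 = 0.3

3.5000 + 0.3000i


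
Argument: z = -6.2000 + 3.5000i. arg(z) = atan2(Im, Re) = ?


Re = -6.2, Im = 3.5
arg = atan2(3.5, -6.2) = 150.5546 degrees

arg(z) = 150.5546 degrees


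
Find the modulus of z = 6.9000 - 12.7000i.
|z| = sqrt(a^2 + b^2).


|z| = sqrt(6.9^2 + (-12.7)^2) = sqrt(47.61 + 161.29) = sqrt(208.9) = 14.4534

|z| = 14.4534


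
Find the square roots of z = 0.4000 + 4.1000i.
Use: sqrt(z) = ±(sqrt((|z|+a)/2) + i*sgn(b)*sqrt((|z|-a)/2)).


|z| = sqrt(0.16+16.81) = 4.1195
sqrt((|z|+a)/2) = sqrt((4.1195+0.4)/2) = sqrt(2.2597) = 1.5032
sqrt((|z|-a)/2) = sqrt((4.1195-0.4)/2) = sqrt(1.8597) = 1.3637

±(1.5032 + 1.3637i) i.e. 1.5032 + 1.3637i and -1.5032 - 1.3637i


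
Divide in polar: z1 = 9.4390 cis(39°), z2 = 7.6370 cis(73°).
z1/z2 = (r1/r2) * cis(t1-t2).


r = 9.4390 / 7.6370 = 1.2360
theta = 39° - 73° = -34° = 326° (mod 360)

1.2360 cis(326°)


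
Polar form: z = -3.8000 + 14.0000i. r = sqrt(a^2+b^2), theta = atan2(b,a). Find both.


r = sqrt(14.44+196) = sqrt(210.44) = 14.5066
theta = atan2(14, -3.8) = 105.1858 degrees

r = 14.5066, theta = 105.1858 degrees


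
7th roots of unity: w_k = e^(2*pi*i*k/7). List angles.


The 7th roots of unity are cis(360k/7°) for k=0..6
Angle step = 360/7 = 51.4286°
Primitive root: cis(51.4286°)
Primitive root = 0.6235 + 0.7818i

7 roots at angles: 0°, 51.4286°, 102.8571°, 154.2857°, 205.7143°, 257.1429°, 308.5714°


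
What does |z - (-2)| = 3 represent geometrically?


|z - z0| = r is a circle with center z0 and radius r.
Center = (-2, 0), radius = 3

Circle with center (-2, 0) and radius 3


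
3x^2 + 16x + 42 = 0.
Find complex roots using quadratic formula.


disc = 16^2 - 4*3*42 = 256 - 504 = -248
sqrt(|disc|) = sqrt(248) = 15.7480
Real part = -16/(2*3) = -2.6667
Imag part = 15.7480/(2*3) = 2.6247

-2.6667 ± 2.6247i


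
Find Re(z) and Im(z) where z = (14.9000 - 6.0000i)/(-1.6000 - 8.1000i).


Multiply by conjugate: (14.9000 - 6.0000i)(-1.6000 + 8.1000i) / ((-1.6)^2 + (-8.1)^2)
Numerator real = 14.9*(-1.6) - (6)*(-8.1) = 24.76
Numerator imag = -6*(-1.6) - 14.9*(-8.1) = 130.29
Denominator = 68.17
Re(z) = 24.76/68.17 = 0.3632
Im(z) = 130.29/68.17 = 1.9113

Re(z) = 0.3632, Im(z) = 1.9113


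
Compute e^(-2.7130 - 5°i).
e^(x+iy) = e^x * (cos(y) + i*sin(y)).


e^-2.7130 = 0.06634
cos(-5°) = 0.9962
sin(-5°) = -0.0872
Real = 0.06634*0.9962 = 0.0661
Imag = 0.06634*(-0.0872) = -0.0058

0.0661 - 0.0058i


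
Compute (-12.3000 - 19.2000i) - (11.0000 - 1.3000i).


Real: -12.3 - 11 = -23.3
Imag: -19.2 + 1.3 = -17.9

-23.3000 - 17.9000i


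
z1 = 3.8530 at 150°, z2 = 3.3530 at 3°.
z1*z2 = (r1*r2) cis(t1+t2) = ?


r = 3.8530 * 3.3530 = 12.9191
theta = 150° + 3° = 153° = 153° (mod 360)

12.9191 cis(153°)


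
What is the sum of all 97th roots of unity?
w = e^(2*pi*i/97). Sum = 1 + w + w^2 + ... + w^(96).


The sum of all 97th roots of unity is 0.
Geometric series: (1 - w^97)/(1 - w) = (1-1)/(1-w) = 0 since w^97 = 1, w ≠ 1.
Alternatively: coefficient of z^96 in z^97 - 1 is 0.

0


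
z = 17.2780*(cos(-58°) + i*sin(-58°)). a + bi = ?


a = 17.2780*cos(-58°) = 17.2780*0.529919 = 9.1559
b = 17.2780*sin(-58°) = 17.2780*(-0.84805) = -14.6526

9.1559 - 14.6526i


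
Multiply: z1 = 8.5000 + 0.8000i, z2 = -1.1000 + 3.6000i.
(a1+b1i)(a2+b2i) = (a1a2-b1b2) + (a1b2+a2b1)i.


Real = 8.5*(-1.1) - 0.8*3.6 = -9.35 - 2.88 = -12.23
Imag = 8.5*3.6 - (1.1)*0.8 = 30.6 - (0.88) = 29.72

-12.2300 + 29.7200i
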